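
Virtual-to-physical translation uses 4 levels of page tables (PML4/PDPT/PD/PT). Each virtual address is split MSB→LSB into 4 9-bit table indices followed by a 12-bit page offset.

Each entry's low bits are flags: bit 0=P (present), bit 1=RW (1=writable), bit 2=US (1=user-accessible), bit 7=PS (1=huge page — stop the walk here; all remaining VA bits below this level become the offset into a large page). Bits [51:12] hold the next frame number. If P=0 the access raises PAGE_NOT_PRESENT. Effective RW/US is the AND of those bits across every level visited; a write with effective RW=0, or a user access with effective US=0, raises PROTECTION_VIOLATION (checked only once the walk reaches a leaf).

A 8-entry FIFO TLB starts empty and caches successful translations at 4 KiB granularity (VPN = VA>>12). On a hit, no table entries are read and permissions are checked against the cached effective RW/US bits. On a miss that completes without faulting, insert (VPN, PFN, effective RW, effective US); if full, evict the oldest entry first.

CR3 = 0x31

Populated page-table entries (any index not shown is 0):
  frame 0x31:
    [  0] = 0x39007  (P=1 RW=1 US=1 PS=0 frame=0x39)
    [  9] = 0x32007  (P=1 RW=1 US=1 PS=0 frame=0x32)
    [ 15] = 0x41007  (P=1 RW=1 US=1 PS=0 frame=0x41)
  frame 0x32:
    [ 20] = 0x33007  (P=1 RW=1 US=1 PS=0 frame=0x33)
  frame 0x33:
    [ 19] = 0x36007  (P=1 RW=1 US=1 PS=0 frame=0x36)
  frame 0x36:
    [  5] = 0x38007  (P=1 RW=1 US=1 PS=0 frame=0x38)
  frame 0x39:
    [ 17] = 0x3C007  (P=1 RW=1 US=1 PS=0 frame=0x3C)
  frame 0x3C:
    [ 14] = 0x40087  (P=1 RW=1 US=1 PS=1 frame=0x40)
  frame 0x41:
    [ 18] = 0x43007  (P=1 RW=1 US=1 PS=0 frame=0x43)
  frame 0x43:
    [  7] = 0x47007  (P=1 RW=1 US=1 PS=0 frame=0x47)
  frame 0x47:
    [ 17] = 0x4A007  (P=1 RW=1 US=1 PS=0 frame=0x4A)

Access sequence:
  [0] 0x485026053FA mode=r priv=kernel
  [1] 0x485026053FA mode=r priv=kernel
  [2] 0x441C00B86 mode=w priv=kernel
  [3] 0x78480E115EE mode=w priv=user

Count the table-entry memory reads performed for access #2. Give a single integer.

Walk each access:
#0 VA=0x485026053FA (r,kernel):
  [0] read 0x31 idx=9: raw=0x32007 flags P=1 W=1 U=1 S=0
  [1] read 0x32 idx=20: raw=0x33007 flags P=1 W=1 U=1 S=0
  [2] read 0x33 idx=19: raw=0x36007 flags P=1 W=1 U=1 S=0
  [3] read 0x36 idx=5: raw=0x38007 flags P=1 W=1 U=1 S=0
  ⇒ phys 0x383FA  [4 reads]
#1 VA=0x485026053FA (r,kernel):
  TLB hit vpn=0x48502605 → PA=0x383FA
#2 VA=0x441C00B86 (w,kernel):
  [0] read 0x31 idx=0: raw=0x39007 flags P=1 W=1 U=1 S=0
  [1] read 0x39 idx=17: raw=0x3C007 flags P=1 W=1 U=1 S=0
  [2] read 0x3C idx=14: raw=0x40087 flags P=1 W=1 U=1 S=1
  ⇒ phys 0x40B86 (huge @L2)  [3 reads]
#3 VA=0x78480E115EE (w,user):
  [0] read 0x31 idx=15: raw=0x41007 flags P=1 W=1 U=1 S=0
  [1] read 0x41 idx=18: raw=0x43007 flags P=1 W=1 U=1 S=0
  [2] read 0x43 idx=7: raw=0x47007 flags P=1 W=1 U=1 S=0
  [3] read 0x47 idx=17: raw=0x4A007 flags P=1 W=1 U=1 S=0
  ⇒ phys 0x4A5EE  [4 reads]

Entries read for #2: 3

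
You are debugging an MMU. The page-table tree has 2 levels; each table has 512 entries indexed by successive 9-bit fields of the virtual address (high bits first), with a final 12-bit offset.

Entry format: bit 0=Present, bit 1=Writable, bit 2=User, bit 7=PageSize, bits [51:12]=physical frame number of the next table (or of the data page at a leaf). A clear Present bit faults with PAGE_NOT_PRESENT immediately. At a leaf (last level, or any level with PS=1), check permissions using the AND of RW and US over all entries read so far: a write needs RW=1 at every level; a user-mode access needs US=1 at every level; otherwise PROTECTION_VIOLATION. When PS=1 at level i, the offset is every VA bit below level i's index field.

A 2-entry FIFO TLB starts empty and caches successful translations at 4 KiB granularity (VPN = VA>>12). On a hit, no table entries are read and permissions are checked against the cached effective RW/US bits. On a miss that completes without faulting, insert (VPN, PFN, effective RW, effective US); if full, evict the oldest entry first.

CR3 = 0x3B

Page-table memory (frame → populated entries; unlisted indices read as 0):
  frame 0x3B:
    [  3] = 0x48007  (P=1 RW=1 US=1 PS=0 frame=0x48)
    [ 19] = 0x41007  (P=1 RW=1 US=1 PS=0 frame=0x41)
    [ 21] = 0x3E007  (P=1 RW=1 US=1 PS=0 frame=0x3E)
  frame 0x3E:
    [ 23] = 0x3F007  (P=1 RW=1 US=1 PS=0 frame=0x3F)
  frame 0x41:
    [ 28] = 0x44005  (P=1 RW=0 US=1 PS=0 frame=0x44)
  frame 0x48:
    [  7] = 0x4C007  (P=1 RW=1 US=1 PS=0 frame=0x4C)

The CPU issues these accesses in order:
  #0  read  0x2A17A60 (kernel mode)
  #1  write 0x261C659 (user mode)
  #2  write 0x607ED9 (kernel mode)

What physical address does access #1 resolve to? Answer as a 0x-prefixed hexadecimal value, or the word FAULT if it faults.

Trace:
#0 VA=0x2A17A60 (r,kernel):
  lvl0: tbl 0x3B, slot 21 ⇒ 0x3E007 (P1/RW1/US1/PS0)
  lvl1: tbl 0x3E, slot 23 ⇒ 0x3F007 (P1/RW1/US1/PS0)
  ⇒ phys 0x3FA60  [2 reads]
#1 VA=0x261C659 (w,user):
  lvl0: tbl 0x3B, slot 19 ⇒ 0x41007 (P1/RW1/US1/PS0)
  lvl1: tbl 0x41, slot 28 ⇒ 0x44005 (P1/RW0/US1/PS0)
  ✗ PROTECTION_VIOLATION  [2 reads]
#2 VA=0x607ED9 (w,kernel):
  lvl0: tbl 0x3B, slot 3 ⇒ 0x48007 (P1/RW1/US1/PS0)
  lvl1: tbl 0x48, slot 7 ⇒ 0x4C007 (P1/RW1/US1/PS0)
  ⇒ phys 0x4CED9  [2 reads]

Access #1 PA: FAULT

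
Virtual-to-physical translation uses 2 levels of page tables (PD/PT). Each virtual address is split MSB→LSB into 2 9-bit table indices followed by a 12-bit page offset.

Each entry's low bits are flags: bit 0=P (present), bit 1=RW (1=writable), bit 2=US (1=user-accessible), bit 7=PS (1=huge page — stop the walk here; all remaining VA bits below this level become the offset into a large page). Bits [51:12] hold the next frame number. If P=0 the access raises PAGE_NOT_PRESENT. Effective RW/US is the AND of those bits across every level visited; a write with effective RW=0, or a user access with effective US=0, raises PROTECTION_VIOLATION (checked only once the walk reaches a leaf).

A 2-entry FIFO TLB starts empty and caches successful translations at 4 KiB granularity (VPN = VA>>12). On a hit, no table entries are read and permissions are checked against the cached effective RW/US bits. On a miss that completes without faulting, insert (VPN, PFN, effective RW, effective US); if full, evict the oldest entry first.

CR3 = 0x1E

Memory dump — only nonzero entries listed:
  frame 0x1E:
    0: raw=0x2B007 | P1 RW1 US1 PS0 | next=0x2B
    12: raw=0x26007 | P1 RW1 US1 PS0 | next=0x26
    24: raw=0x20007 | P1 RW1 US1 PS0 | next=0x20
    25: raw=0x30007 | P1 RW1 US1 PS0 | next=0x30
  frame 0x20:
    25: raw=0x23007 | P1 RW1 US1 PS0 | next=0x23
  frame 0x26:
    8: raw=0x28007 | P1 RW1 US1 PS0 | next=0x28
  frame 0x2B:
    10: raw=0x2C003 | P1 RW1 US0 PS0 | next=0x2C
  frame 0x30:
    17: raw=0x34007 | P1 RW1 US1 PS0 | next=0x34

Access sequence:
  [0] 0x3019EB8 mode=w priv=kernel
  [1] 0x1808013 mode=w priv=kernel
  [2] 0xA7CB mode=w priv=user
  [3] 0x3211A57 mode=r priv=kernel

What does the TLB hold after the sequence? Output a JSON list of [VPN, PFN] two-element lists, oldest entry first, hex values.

Walk each access:
#0 VA=0x3019EB8 (w,kernel):
  L0: frame=0x1E idx=24 entry=0x20007 [P=1 RW=1 US=1 PS=0]
  L1: frame=0x20 idx=25 entry=0x23007 [P=1 RW=1 US=1 PS=0]
  → PA=0x23EB8  (2 entries read)
#1 VA=0x1808013 (w,kernel):
  L0: frame=0x1E idx=12 entry=0x26007 [P=1 RW=1 US=1 PS=0]
  L1: frame=0x26 idx=8 entry=0x28007 [P=1 RW=1 US=1 PS=0]
  → PA=0x28013  (2 entries read)
#2 VA=0xA7CB (w,user):
  L0: frame=0x1E idx=0 entry=0x2B007 [P=1 RW=1 US=1 PS=0]
  L1: frame=0x2B idx=10 entry=0x2C003 [P=1 RW=1 US=0 PS=0]
  → PROTECTION_VIOLATION  (2 entries read)
#3 VA=0x3211A57 (r,kernel):
  L0: frame=0x1E idx=25 entry=0x30007 [P=1 RW=1 US=1 PS=0]
  L1: frame=0x30 idx=17 entry=0x34007 [P=1 RW=1 US=1 PS=0]
  → PA=0x34A57  (2 entries read)

TLB: [["0x1808", "0x28"], ["0x3211", "0x34"]]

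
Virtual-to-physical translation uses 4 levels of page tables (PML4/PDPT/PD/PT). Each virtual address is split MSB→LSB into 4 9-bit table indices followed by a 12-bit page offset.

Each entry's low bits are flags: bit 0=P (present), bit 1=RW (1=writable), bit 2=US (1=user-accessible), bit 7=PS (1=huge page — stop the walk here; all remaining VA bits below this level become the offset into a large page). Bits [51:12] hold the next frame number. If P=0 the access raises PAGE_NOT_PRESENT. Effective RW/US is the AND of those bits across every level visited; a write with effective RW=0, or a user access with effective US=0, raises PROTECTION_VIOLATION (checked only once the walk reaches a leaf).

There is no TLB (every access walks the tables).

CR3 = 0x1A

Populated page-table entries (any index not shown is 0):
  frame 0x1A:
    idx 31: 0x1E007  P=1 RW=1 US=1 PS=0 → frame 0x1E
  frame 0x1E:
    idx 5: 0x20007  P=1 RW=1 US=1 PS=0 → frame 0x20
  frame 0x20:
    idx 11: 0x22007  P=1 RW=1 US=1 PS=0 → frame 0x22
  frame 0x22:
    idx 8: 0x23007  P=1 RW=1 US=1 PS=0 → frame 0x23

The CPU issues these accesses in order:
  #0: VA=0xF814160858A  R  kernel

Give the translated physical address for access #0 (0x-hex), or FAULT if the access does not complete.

Walk each access:
#0 VA=0xF814160858A (r,kernel):
  L0: frame=0x1A idx=31 entry=0x1E007 [P=1 RW=1 US=1 PS=0]
  L1: frame=0x1E idx=5 entry=0x20007 [P=1 RW=1 US=1 PS=0]
  L2: frame=0x20 idx=11 entry=0x22007 [P=1 RW=1 US=1 PS=0]
  L3: frame=0x22 idx=8 entry=0x23007 [P=1 RW=1 US=1 PS=0]
  ⇒ phys 0x2358A  [4 reads]

Access #0 PA: 0x2358A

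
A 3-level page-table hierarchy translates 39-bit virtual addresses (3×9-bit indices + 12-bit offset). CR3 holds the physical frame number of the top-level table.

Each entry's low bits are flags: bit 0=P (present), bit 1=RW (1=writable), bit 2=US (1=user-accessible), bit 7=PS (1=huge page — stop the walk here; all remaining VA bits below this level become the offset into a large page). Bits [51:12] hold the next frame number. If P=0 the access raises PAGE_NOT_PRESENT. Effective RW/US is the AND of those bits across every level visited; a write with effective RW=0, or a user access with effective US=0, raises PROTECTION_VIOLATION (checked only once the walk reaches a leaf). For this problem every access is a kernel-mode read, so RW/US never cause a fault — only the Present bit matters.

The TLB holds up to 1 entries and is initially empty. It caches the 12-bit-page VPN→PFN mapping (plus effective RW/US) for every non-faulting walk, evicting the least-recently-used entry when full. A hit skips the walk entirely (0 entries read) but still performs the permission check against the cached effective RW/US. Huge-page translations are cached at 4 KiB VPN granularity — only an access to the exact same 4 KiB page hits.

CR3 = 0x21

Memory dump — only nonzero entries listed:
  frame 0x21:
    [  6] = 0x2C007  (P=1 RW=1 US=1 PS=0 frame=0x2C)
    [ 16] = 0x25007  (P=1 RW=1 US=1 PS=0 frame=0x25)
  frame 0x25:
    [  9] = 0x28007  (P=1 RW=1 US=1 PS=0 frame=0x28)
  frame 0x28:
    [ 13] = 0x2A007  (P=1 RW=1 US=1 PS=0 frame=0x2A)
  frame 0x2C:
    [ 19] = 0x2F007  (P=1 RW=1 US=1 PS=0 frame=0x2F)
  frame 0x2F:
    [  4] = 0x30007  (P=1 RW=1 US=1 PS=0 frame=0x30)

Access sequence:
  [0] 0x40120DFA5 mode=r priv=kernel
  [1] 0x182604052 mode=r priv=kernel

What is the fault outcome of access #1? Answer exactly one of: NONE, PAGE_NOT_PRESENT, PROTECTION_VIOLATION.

Trace:
#0 VA=0x40120DFA5 (r,kernel):
  lvl0: tbl 0x21, slot 16 ⇒ 0x25007 (P1/RW1/US1/PS0)
  lvl1: tbl 0x25, slot 9 ⇒ 0x28007 (P1/RW1/US1/PS0)
  lvl2: tbl 0x28, slot 13 ⇒ 0x2A007 (P1/RW1/US1/PS0)
  → PA=0x2AFA5  (3 entries read)
#1 VA=0x182604052 (r,kernel):
  lvl0: tbl 0x21, slot 6 ⇒ 0x2C007 (P1/RW1/US1/PS0)
  lvl1: tbl 0x2C, slot 19 ⇒ 0x2F007 (P1/RW1/US1/PS0)
  lvl2: tbl 0x2F, slot 4 ⇒ 0x30007 (P1/RW1/US1/PS0)
  → PA=0x30052  (3 entries read)

Access #1 fault: NONE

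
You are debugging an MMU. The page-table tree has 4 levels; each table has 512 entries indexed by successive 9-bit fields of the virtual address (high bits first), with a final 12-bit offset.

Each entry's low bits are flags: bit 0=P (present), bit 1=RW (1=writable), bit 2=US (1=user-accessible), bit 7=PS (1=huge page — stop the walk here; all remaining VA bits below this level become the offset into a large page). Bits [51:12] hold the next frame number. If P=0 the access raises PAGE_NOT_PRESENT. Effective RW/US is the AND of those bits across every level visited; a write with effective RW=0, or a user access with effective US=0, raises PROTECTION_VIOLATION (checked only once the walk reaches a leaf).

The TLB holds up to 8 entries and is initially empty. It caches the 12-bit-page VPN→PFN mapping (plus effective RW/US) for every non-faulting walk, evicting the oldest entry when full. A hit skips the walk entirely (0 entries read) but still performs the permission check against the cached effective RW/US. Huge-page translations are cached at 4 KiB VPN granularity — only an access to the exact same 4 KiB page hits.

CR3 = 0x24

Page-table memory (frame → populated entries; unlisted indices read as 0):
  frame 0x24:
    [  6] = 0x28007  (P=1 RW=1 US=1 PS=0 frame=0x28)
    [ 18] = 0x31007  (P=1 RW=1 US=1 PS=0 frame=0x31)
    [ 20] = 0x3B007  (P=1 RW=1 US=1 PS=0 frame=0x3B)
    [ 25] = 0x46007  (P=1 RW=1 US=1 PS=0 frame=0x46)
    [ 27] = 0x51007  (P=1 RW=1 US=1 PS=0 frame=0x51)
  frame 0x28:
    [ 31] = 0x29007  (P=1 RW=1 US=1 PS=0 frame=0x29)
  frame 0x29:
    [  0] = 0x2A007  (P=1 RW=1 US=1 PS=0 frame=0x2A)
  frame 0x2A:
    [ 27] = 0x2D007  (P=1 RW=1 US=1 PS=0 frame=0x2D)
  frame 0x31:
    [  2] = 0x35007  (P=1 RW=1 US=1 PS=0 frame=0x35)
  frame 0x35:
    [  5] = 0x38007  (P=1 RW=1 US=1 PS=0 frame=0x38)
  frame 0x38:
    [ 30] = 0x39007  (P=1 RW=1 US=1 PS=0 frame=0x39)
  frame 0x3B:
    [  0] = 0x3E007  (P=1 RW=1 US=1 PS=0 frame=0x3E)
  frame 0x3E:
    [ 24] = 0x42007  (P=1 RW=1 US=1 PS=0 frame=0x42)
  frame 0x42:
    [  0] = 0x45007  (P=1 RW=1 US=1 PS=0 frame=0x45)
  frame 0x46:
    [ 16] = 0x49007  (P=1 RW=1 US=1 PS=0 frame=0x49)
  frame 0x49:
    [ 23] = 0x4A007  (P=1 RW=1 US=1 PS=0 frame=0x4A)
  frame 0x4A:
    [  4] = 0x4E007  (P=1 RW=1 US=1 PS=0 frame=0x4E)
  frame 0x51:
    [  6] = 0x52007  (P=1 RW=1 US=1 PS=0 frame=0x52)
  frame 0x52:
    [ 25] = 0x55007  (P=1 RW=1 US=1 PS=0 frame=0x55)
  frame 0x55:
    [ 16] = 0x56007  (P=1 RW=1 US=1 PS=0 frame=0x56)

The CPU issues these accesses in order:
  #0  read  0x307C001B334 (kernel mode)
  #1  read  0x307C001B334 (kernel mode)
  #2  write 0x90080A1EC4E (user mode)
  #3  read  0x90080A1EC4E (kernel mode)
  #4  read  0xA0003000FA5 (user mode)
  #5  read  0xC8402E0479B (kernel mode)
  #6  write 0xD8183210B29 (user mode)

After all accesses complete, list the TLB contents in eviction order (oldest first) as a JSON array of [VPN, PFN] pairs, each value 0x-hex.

Per-access translation:
#0 VA=0x307C001B334 (r,kernel):
  [0] read 0x24 idx=6: raw=0x28007 flags P=1 W=1 U=1 S=0
  [1] read 0x28 idx=31: raw=0x29007 flags P=1 W=1 U=1 S=0
  [2] read 0x29 idx=0: raw=0x2A007 flags P=1 W=1 U=1 S=0
  [3] read 0x2A idx=27: raw=0x2D007 flags P=1 W=1 U=1 S=0
  → PA=0x2D334  (4 entries read)
#1 VA=0x307C001B334 (r,kernel):
  TLB hit vpn=0x307C001B → PA=0x2D334
#2 VA=0x90080A1EC4E (w,user):
  [0] read 0x24 idx=18: raw=0x31007 flags P=1 W=1 U=1 S=0
  [1] read 0x31 idx=2: raw=0x35007 flags P=1 W=1 U=1 S=0
  [2] read 0x35 idx=5: raw=0x38007 flags P=1 W=1 U=1 S=0
  [3] read 0x38 idx=30: raw=0x39007 flags P=1 W=1 U=1 S=0
  → PA=0x39C4E  (4 entries read)
#3 VA=0x90080A1EC4E (r,kernel):
  TLB hit vpn=0x90080A1E → PA=0x39C4E
#4 VA=0xA0003000FA5 (r,user):
  [0] read 0x24 idx=20: raw=0x3B007 flags P=1 W=1 U=1 S=0
  [1] read 0x3B idx=0: raw=0x3E007 flags P=1 W=1 U=1 S=0
  [2] read 0x3E idx=24: raw=0x42007 flags P=1 W=1 U=1 S=0
  [3] read 0x42 idx=0: raw=0x45007 flags P=1 W=1 U=1 S=0
  → PA=0x45FA5  (4 entries read)
#5 VA=0xC8402E0479B (r,kernel):
  [0] read 0x24 idx=25: raw=0x46007 flags P=1 W=1 U=1 S=0
  [1] read 0x46 idx=16: raw=0x49007 flags P=1 W=1 U=1 S=0
  [2] read 0x49 idx=23: raw=0x4A007 flags P=1 W=1 U=1 S=0
  [3] read 0x4A idx=4: raw=0x4E007 flags P=1 W=1 U=1 S=0
  → PA=0x4E79B  (4 entries read)
#6 VA=0xD8183210B29 (w,user):
  [0] read 0x24 idx=27: raw=0x51007 flags P=1 W=1 U=1 S=0
  [1] read 0x51 idx=6: raw=0x52007 flags P=1 W=1 U=1 S=0
  [2] read 0x52 idx=25: raw=0x55007 flags P=1 W=1 U=1 S=0
  [3] read 0x55 idx=16: raw=0x56007 flags P=1 W=1 U=1 S=0
  → PA=0x56B29  (4 entries read)

TLB: [["0x307C001B", "0x2D"], ["0x90080A1E", "0x39"], ["0xA0003000", "0x45"], ["0xC8402E04", "0x4E"], ["0xD8183210", "0x56"]]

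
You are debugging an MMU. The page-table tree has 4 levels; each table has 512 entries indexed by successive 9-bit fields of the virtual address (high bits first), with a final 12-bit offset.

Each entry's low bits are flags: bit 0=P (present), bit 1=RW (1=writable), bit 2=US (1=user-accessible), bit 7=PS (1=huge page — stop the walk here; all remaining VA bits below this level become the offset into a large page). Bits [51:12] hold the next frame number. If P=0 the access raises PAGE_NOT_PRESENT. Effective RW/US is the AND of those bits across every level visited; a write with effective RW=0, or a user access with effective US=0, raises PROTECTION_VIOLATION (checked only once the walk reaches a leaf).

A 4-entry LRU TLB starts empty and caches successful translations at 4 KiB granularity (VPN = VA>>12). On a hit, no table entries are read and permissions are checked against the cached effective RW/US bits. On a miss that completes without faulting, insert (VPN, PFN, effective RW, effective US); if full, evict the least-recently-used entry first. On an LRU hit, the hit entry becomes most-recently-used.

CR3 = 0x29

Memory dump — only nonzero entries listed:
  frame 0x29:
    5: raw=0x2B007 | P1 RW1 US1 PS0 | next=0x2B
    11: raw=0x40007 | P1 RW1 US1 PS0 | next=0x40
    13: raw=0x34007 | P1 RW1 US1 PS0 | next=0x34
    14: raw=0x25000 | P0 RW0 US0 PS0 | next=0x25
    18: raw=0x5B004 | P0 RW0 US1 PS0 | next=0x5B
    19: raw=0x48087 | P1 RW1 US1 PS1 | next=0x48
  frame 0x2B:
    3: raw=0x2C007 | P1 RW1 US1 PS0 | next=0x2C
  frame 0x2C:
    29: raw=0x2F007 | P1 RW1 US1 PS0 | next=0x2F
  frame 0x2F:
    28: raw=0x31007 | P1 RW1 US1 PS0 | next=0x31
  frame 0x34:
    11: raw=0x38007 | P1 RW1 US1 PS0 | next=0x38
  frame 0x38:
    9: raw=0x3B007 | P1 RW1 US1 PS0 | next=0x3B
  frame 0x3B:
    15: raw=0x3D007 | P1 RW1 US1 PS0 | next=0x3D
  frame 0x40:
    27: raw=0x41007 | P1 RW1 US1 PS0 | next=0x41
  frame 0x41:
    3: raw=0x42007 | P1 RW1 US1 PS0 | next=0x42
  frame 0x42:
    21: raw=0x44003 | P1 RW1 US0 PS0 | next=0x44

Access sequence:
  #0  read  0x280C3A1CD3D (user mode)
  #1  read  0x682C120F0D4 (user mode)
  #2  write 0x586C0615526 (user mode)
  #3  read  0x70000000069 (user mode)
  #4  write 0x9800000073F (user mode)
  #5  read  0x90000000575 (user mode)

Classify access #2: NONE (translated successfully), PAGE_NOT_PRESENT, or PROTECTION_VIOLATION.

Walk each access:
#0 VA=0x280C3A1CD3D (r,user):
  L0 @0x29[5] → 0x2B007  P=1,RW=1,US=1,PS=0
  L1 @0x2B[3] → 0x2C007  P=1,RW=1,US=1,PS=0
  L2 @0x2C[29] → 0x2F007  P=1,RW=1,US=1,PS=0
  L3 @0x2F[28] → 0x31007  P=1,RW=1,US=1,PS=0
  ⇒ phys 0x31D3D  [4 reads]
#1 VA=0x682C120F0D4 (r,user):
  L0 @0x29[13] → 0x34007  P=1,RW=1,US=1,PS=0
  L1 @0x34[11] → 0x38007  P=1,RW=1,US=1,PS=0
  L2 @0x38[9] → 0x3B007  P=1,RW=1,US=1,PS=0
  L3 @0x3B[15] → 0x3D007  P=1,RW=1,US=1,PS=0
  ⇒ phys 0x3D0D4  [4 reads]
#2 VA=0x586C0615526 (w,user):
  L0 @0x29[11] → 0x40007  P=1,RW=1,US=1,PS=0
  L1 @0x40[27] → 0x41007  P=1,RW=1,US=1,PS=0
  L2 @0x41[3] → 0x42007  P=1,RW=1,US=1,PS=0
  L3 @0x42[21] → 0x44003  P=1,RW=1,US=0,PS=0
  ✗ PROTECTION_VIOLATION  [4 reads]
#3 VA=0x70000000069 (r,user):
  L0 @0x29[14] → 0x25000  P=0,RW=0,US=0,PS=0
  ✗ PAGE_NOT_PRESENT  [1 reads]
#4 VA=0x9800000073F (w,user):
  L0 @0x29[19] → 0x48087  P=1,RW=1,US=1,PS=1
  ⇒ phys 0x4873F (huge @L0)  [1 reads]
#5 VA=0x90000000575 (r,user):
  L0 @0x29[18] → 0x5B004  P=0,RW=0,US=1,PS=0
  ✗ PAGE_NOT_PRESENT  [1 reads]

Access #2 fault: PROTECTION_VIOLATION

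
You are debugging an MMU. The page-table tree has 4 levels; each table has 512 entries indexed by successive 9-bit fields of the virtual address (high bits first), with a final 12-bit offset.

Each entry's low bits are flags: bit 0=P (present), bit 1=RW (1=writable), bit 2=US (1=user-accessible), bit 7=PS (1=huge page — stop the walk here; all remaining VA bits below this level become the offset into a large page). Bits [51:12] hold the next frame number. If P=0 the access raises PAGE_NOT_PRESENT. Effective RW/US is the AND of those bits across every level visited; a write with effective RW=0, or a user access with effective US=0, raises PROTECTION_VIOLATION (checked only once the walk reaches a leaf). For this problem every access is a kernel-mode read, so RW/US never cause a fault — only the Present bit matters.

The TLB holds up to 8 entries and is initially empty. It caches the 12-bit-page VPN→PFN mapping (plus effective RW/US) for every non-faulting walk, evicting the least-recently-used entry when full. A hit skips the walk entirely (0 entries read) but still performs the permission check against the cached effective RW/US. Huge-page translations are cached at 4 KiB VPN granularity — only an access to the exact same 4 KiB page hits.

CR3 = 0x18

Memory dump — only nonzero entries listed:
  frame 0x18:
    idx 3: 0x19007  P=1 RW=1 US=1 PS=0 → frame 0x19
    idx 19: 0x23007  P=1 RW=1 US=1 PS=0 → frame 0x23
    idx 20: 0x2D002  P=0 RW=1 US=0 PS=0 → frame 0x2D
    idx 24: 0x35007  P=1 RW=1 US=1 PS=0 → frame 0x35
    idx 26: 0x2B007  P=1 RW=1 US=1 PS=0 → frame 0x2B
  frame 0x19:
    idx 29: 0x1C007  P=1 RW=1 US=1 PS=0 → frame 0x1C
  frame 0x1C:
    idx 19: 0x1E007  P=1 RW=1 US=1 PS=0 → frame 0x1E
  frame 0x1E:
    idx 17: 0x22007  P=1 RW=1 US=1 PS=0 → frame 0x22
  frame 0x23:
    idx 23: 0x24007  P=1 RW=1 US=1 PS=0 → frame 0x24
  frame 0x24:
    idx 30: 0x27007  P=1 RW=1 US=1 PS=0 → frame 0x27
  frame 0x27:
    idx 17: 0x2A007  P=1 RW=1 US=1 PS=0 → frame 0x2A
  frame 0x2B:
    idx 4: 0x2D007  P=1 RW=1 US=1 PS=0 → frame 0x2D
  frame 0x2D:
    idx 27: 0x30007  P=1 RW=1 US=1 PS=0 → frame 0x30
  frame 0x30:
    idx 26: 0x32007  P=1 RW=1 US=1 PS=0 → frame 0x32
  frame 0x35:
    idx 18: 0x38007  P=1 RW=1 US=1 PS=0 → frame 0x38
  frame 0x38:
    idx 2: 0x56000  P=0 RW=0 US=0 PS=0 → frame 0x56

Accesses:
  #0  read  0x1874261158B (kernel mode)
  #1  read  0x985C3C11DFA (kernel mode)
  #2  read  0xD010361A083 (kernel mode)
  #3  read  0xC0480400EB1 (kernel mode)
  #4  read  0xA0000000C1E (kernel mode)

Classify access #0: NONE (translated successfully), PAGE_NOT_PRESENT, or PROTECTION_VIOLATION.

Trace:
#0 VA=0x1874261158B (r,kernel):
  [0] read 0x18 idx=3: raw=0x19007 flags P=1 W=1 U=1 S=0
  [1] read 0x19 idx=29: raw=0x1C007 flags P=1 W=1 U=1 S=0
  [2] read 0x1C idx=19: raw=0x1E007 flags P=1 W=1 U=1 S=0
  [3] read 0x1E idx=17: raw=0x22007 flags P=1 W=1 U=1 S=0
  ✓ 0x2258B  — 4 lookups
#1 VA=0x985C3C11DFA (r,kernel):
  [0] read 0x18 idx=19: raw=0x23007 flags P=1 W=1 U=1 S=0
  [1] read 0x23 idx=23: raw=0x24007 flags P=1 W=1 U=1 S=0
  [2] read 0x24 idx=30: raw=0x27007 flags P=1 W=1 U=1 S=0
  [3] read 0x27 idx=17: raw=0x2A007 flags P=1 W=1 U=1 S=0
  ✓ 0x2ADFA  — 4 lookups
#2 VA=0xD010361A083 (r,kernel):
  [0] read 0x18 idx=26: raw=0x2B007 flags P=1 W=1 U=1 S=0
  [1] read 0x2B idx=4: raw=0x2D007 flags P=1 W=1 U=1 S=0
  [2] read 0x2D idx=27: raw=0x30007 flags P=1 W=1 U=1 S=0
  [3] read 0x30 idx=26: raw=0x32007 flags P=1 W=1 U=1 S=0
  ✓ 0x32083  — 4 lookups
#3 VA=0xC0480400EB1 (r,kernel):
  [0] read 0x18 idx=24: raw=0x35007 flags P=1 W=1 U=1 S=0
  [1] read 0x35 idx=18: raw=0x38007 flags P=1 W=1 U=1 S=0
  [2] read 0x38 idx=2: raw=0x56000 flags P=0 W=0 U=0 S=0
  ⇒ fault: PAGE_NOT_PRESENT  — 3 lookups
#4 VA=0xA0000000C1E (r,kernel):
  [0] read 0x18 idx=20: raw=0x2D002 flags P=0 W=1 U=0 S=0
  ⇒ fault: PAGE_NOT_PRESENT  — 1 lookups

Access #0 fault: NONE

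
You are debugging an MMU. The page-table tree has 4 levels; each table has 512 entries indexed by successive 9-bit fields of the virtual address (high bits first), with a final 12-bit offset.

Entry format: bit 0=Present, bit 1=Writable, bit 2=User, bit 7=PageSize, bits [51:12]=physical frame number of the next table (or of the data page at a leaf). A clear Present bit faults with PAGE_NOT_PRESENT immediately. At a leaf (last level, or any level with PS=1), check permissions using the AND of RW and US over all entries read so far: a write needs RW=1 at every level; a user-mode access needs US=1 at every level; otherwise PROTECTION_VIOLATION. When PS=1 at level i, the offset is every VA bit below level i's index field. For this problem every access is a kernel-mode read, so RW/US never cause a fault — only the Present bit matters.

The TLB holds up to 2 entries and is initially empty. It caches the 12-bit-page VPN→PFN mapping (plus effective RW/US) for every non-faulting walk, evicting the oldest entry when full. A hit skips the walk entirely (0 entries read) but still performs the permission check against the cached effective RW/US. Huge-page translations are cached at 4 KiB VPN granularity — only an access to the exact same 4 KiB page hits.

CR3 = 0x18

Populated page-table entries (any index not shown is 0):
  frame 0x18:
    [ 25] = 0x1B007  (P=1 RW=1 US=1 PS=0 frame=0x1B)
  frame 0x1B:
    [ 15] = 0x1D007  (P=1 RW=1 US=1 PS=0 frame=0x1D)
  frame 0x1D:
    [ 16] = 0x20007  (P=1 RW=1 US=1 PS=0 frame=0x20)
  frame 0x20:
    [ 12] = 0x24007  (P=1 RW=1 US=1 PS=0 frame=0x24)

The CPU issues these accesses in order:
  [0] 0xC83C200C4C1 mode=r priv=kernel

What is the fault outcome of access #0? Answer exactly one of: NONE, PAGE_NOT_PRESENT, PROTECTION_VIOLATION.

Per-access translation:
#0 VA=0xC83C200C4C1 (r,kernel):
  L0: frame=0x18 idx=25 entry=0x1B007 [P=1 RW=1 US=1 PS=0]
  L1: frame=0x1B idx=15 entry=0x1D007 [P=1 RW=1 US=1 PS=0]
  L2: frame=0x1D idx=16 entry=0x20007 [P=1 RW=1 US=1 PS=0]
  L3: frame=0x20 idx=12 entry=0x24007 [P=1 RW=1 US=1 PS=0]
  ✓ 0x244C1  — 4 lookups

Access #0 fault: NONE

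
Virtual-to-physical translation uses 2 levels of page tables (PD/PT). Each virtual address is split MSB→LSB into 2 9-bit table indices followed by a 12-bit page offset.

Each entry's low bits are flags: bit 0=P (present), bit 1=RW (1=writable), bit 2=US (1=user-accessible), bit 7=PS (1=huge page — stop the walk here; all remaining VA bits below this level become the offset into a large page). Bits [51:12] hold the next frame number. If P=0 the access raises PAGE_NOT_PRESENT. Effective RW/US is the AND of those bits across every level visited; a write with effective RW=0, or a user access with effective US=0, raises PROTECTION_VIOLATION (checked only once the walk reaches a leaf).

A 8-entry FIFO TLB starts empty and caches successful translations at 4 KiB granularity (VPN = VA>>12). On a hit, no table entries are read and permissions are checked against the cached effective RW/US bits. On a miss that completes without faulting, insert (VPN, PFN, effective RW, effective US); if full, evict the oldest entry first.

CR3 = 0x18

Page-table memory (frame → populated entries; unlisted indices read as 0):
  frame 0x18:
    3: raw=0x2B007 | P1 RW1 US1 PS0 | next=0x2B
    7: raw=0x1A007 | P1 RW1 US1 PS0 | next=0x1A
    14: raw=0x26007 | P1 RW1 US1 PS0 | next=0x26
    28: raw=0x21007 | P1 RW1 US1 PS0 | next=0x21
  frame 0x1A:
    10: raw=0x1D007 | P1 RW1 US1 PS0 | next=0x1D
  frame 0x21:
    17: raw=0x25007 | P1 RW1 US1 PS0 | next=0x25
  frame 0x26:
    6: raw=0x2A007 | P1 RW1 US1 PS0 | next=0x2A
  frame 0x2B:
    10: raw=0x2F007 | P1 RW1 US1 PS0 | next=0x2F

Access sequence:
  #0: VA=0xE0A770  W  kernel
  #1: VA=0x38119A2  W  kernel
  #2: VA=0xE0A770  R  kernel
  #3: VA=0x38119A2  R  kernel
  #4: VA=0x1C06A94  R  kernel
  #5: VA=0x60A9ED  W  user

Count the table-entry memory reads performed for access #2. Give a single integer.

Trace:
#0 VA=0xE0A770 (w,kernel):
  L0: frame=0x18 idx=7 entry=0x1A007 [P=1 RW=1 US=1 PS=0]
  L1: frame=0x1A idx=10 entry=0x1D007 [P=1 RW=1 US=1 PS=0]
  → PA=0x1D770  (2 entries read)
#1 VA=0x38119A2 (w,kernel):
  L0: frame=0x18 idx=28 entry=0x21007 [P=1 RW=1 US=1 PS=0]
  L1: frame=0x21 idx=17 entry=0x25007 [P=1 RW=1 US=1 PS=0]
  → PA=0x259A2  (2 entries read)
#2 VA=0xE0A770 (r,kernel):
  TLB hit vpn=0xE0A → PA=0x1D770
#3 VA=0x38119A2 (r,kernel):
  TLB hit vpn=0x3811 → PA=0x259A2
#4 VA=0x1C06A94 (r,kernel):
  L0: frame=0x18 idx=14 entry=0x26007 [P=1 RW=1 US=1 PS=0]
  L1: frame=0x26 idx=6 entry=0x2A007 [P=1 RW=1 US=1 PS=0]
  → PA=0x2AA94  (2 entries read)
#5 VA=0x60A9ED (w,user):
  L0: frame=0x18 idx=3 entry=0x2B007 [P=1 RW=1 US=1 PS=0]
  L1: frame=0x2B idx=10 entry=0x2F007 [P=1 RW=1 US=1 PS=0]
  → PA=0x2F9ED  (2 entries read)

Entries read for #2: 0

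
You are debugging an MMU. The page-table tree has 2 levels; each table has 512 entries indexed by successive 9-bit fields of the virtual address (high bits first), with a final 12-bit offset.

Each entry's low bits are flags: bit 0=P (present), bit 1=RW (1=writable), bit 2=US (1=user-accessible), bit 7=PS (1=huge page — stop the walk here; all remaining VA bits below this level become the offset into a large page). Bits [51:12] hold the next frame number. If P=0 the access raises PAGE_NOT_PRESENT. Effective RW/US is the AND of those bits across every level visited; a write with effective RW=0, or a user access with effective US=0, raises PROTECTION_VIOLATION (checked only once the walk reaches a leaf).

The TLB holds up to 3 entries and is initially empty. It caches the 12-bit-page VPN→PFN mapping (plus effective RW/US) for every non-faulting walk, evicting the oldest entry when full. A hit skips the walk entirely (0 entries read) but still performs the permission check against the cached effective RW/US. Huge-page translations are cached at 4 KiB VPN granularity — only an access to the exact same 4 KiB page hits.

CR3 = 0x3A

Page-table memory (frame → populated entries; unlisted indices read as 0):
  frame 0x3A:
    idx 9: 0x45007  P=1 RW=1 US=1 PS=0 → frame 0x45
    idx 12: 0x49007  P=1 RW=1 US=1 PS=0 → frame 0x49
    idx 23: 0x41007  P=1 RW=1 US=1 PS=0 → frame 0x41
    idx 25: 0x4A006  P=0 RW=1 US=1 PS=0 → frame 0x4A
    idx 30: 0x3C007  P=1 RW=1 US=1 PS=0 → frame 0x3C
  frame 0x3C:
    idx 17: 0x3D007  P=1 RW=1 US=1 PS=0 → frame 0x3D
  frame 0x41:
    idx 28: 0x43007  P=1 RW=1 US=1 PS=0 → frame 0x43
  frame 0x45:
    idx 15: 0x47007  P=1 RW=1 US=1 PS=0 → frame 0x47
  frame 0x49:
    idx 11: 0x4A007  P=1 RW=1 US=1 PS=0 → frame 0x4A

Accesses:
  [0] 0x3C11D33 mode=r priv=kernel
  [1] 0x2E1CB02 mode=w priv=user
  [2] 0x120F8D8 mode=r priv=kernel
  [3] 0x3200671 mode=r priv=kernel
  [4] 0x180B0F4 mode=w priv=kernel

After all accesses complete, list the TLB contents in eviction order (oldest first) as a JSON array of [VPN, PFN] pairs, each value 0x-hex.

Per-access translation:
#0 VA=0x3C11D33 (r,kernel):
  L0: frame=0x3A idx=30 entry=0x3C007 [P=1 RW=1 US=1 PS=0]
  L1: frame=0x3C idx=17 entry=0x3D007 [P=1 RW=1 US=1 PS=0]
  → PA=0x3DD33  (2 entries read)
#1 VA=0x2E1CB02 (w,user):
  L0: frame=0x3A idx=23 entry=0x41007 [P=1 RW=1 US=1 PS=0]
  L1: frame=0x41 idx=28 entry=0x43007 [P=1 RW=1 US=1 PS=0]
  → PA=0x43B02  (2 entries read)
#2 VA=0x120F8D8 (r,kernel):
  L0: frame=0x3A idx=9 entry=0x45007 [P=1 RW=1 US=1 PS=0]
  L1: frame=0x45 idx=15 entry=0x47007 [P=1 RW=1 US=1 PS=0]
  → PA=0x478D8  (2 entries read)
#3 VA=0x3200671 (r,kernel):
  L0: frame=0x3A idx=25 entry=0x4A006 [P=0 RW=1 US=1 PS=0]
  → PAGE_NOT_PRESENT  (1 entries read)
#4 VA=0x180B0F4 (w,kernel):
  L0: frame=0x3A idx=12 entry=0x49007 [P=1 RW=1 US=1 PS=0]
  L1: frame=0x49 idx=11 entry=0x4A007 [P=1 RW=1 US=1 PS=0]
  → PA=0x4A0F4  (2 entries read)

TLB: [["0x2E1C", "0x43"], ["0x120F", "0x47"], ["0x180B", "0x4A"]]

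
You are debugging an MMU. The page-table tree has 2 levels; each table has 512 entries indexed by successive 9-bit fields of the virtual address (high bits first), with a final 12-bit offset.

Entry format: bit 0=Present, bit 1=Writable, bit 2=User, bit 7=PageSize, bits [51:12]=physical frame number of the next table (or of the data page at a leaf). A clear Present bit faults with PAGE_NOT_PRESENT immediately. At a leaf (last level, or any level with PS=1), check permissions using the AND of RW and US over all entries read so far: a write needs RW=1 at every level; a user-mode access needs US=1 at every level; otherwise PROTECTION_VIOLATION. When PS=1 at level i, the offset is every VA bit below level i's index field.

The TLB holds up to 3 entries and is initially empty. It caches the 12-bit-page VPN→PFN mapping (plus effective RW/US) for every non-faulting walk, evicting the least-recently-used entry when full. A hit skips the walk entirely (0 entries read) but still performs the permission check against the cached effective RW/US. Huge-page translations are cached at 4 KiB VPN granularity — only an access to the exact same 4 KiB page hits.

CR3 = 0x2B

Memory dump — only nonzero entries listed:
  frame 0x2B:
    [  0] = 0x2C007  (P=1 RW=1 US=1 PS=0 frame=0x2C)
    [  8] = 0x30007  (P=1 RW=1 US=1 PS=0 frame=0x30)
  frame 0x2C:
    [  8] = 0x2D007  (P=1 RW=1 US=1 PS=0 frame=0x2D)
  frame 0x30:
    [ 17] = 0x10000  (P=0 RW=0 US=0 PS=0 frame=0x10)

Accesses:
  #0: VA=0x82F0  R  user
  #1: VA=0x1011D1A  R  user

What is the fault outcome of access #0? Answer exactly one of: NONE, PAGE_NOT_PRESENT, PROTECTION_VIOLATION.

Walk each access:
#0 VA=0x82F0 (r,user):
  [0] read 0x2B idx=0: raw=0x2C007 flags P=1 W=1 U=1 S=0
  [1] read 0x2C idx=8: raw=0x2D007 flags P=1 W=1 U=1 S=0
  ✓ 0x2D2F0  — 2 lookups
#1 VA=0x1011D1A (r,user):
  [0] read 0x2B idx=8: raw=0x30007 flags P=1 W=1 U=1 S=0
  [1] read 0x30 idx=17: raw=0x10000 flags P=0 W=0 U=0 S=0
  → PAGE_NOT_PRESENT  (2 entries read)

Access #0 fault: NONE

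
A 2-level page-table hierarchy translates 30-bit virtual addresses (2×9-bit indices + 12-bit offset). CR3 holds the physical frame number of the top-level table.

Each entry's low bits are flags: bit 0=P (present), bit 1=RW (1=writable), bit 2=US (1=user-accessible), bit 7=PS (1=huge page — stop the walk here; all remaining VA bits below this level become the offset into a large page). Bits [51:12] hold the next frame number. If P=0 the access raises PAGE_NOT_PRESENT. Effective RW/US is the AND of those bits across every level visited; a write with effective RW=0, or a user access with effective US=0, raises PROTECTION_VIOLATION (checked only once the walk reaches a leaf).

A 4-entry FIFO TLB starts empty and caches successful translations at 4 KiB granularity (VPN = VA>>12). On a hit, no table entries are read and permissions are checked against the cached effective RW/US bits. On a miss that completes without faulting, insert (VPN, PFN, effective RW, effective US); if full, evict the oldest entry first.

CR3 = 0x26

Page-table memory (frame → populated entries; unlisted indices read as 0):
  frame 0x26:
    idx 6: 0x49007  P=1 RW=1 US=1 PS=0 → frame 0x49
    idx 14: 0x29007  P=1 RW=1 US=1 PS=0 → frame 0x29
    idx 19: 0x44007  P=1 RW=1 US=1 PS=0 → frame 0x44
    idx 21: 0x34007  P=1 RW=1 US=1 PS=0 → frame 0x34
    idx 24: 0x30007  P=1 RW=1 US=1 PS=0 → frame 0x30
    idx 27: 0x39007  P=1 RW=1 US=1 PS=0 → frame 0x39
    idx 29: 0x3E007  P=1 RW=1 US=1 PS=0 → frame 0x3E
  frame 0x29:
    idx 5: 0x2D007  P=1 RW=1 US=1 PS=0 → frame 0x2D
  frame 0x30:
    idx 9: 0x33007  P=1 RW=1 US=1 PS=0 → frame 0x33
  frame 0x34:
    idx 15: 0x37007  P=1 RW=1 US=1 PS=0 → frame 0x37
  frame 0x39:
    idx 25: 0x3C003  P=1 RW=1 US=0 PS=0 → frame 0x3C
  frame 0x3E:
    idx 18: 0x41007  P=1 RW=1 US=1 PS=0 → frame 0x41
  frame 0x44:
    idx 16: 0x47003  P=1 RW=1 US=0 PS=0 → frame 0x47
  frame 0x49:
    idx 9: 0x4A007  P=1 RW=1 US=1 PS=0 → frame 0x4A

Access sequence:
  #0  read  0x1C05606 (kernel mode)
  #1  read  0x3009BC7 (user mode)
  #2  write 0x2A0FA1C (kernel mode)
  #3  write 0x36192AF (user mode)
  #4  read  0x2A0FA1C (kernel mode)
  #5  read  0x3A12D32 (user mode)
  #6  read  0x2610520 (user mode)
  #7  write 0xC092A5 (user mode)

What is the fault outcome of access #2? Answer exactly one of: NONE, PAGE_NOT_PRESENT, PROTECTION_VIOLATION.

Trace:
#0 VA=0x1C05606 (r,kernel):
  L0 @0x26[14] → 0x29007  P=1,RW=1,US=1,PS=0
  L1 @0x29[5] → 0x2D007  P=1,RW=1,US=1,PS=0
  → PA=0x2D606  (2 entries read)
#1 VA=0x3009BC7 (r,user):
  L0 @0x26[24] → 0x30007  P=1,RW=1,US=1,PS=0
  L1 @0x30[9] → 0x33007  P=1,RW=1,US=1,PS=0
  → PA=0x33BC7  (2 entries read)
#2 VA=0x2A0FA1C (w,kernel):
  L0 @0x26[21] → 0x34007  P=1,RW=1,US=1,PS=0
  L1 @0x34[15] → 0x37007  P=1,RW=1,US=1,PS=0
  → PA=0x37A1C  (2 entries read)
#3 VA=0x36192AF (w,user):
  L0 @0x26[27] → 0x39007  P=1,RW=1,US=1,PS=0
  L1 @0x39[25] → 0x3C003  P=1,RW=1,US=0,PS=0
  → PROTECTION_VIOLATION  (2 entries read)
#4 VA=0x2A0FA1C (r,kernel):
  TLB hit vpn=0x2A0F → PA=0x37A1C
#5 VA=0x3A12D32 (r,user):
  L0 @0x26[29] → 0x3E007  P=1,RW=1,US=1,PS=0
  L1 @0x3E[18] → 0x41007  P=1,RW=1,US=1,PS=0
  → PA=0x41D32  (2 entries read)
#6 VA=0x2610520 (r,user):
  L0 @0x26[19] → 0x44007  P=1,RW=1,US=1,PS=0
  L1 @0x44[16] → 0x47003  P=1,RW=1,US=0,PS=0
  → PROTECTION_VIOLATION  (2 entries read)
#7 VA=0xC092A5 (w,user):
  L0 @0x26[6] → 0x49007  P=1,RW=1,US=1,PS=0
  L1 @0x49[9] → 0x4A007  P=1,RW=1,US=1,PS=0
  → PA=0x4A2A5  (2 entries read)

Access #2 fault: NONE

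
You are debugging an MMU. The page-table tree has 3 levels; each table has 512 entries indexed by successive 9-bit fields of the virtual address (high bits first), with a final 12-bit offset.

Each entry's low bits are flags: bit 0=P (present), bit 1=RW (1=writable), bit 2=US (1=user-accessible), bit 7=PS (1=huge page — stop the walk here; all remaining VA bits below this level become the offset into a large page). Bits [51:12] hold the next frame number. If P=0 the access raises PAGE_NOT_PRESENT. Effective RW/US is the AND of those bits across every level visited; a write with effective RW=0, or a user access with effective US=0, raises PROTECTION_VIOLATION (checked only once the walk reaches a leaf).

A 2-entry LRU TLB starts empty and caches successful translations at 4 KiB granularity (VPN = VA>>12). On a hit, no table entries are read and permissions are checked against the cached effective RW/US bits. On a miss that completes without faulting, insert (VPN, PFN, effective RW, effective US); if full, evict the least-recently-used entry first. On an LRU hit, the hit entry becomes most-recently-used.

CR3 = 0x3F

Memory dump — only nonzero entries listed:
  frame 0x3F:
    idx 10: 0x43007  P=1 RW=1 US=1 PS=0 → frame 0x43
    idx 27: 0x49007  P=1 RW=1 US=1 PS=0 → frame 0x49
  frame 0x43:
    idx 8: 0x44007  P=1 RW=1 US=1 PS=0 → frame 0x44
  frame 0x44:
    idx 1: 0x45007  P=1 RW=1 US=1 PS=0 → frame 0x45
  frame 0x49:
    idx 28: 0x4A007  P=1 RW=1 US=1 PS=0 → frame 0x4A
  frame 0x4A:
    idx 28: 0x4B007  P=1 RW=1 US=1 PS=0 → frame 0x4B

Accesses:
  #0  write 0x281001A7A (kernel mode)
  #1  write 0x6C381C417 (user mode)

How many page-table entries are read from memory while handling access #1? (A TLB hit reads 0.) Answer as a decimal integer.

Per-access translation:
#0 VA=0x281001A7A (w,kernel):
  lvl0: tbl 0x3F, slot 10 ⇒ 0x43007 (P1/RW1/US1/PS0)
  lvl1: tbl 0x43, slot 8 ⇒ 0x44007 (P1/RW1/US1/PS0)
  lvl2: tbl 0x44, slot 1 ⇒ 0x45007 (P1/RW1/US1/PS0)
  ✓ 0x45A7A  — 3 lookups
#1 VA=0x6C381C417 (w,user):
  lvl0: tbl 0x3F, slot 27 ⇒ 0x49007 (P1/RW1/US1/PS0)
  lvl1: tbl 0x49, slot 28 ⇒ 0x4A007 (P1/RW1/US1/PS0)
  lvl2: tbl 0x4A, slot 28 ⇒ 0x4B007 (P1/RW1/US1/PS0)
  ✓ 0x4B417  — 3 lookups

Entries read for #1: 3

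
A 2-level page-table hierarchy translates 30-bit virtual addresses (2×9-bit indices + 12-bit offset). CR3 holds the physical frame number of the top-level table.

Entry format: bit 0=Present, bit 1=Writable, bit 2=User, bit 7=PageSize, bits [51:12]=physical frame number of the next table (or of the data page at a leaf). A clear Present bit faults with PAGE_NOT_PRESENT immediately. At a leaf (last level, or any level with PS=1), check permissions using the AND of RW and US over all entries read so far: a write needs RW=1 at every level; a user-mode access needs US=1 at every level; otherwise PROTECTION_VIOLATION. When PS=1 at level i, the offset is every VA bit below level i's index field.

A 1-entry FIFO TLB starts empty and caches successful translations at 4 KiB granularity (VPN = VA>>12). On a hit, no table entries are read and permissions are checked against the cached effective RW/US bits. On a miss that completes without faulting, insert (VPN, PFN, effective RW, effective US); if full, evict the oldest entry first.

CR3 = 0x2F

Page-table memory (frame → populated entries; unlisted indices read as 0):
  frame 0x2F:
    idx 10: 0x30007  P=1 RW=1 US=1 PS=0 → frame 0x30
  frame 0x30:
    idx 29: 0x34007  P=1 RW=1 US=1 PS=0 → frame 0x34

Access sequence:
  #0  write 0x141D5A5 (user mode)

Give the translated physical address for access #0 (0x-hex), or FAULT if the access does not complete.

Trace:
#0 VA=0x141D5A5 (w,user):
  L0 @0x2F[10] → 0x30007  P=1,RW=1,US=1,PS=0
  L1 @0x30[29] → 0x34007  P=1,RW=1,US=1,PS=0
  ✓ 0x345A5  — 2 lookups

Access #0 PA: 0x345A5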